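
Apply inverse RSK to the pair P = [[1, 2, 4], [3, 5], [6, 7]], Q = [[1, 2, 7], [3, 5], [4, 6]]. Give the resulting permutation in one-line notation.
6 7 3 1 5 2 4

Reverse the RSK construction: for i from n down to 1, find the cell of Q containing i, remove the entry at that cell from P, and reverse-bump it up through P; the value ejected from row 1 is w(i).

Step i=7: Q has 7 at row 1, column 3; remove that cell from P, ejecting 4. So w(7) = 4. P is now [[1, 2], [3, 5], [6, 7]].
Step i=6: Q has 6 at row 3, column 2; remove 7 from row 3 of P and reverse-bump: 7 enters row 2 and ejects 5; 5 enters row 1 and ejects 2. So w(6) = 2. P is now [[1, 5], [3, 7], [6]].
Step i=5: Q has 5 at row 2, column 2; remove 7 from row 2 of P and reverse-bump: 7 enters row 1 and ejects 5. So w(5) = 5. P is now [[1, 7], [3], [6]].
Step i=4: Q has 4 at row 3, column 1; remove 6 from row 3 of P and reverse-bump: 6 enters row 2 and ejects 3; 3 enters row 1 and ejects 1. So w(4) = 1. P is now [[3, 7], [6]].
Step i=3: Q has 3 at row 2, column 1; remove 6 from row 2 of P and reverse-bump: 6 enters row 1 and ejects 3. So w(3) = 3. P is now [[6, 7]].
Step i=2: Q has 2 at row 1, column 2; remove that cell from P, ejecting 7. So w(2) = 7. P is now [[6]].
Step i=1: Q has 1 at row 1, column 1; remove that cell from P, ejecting 6. So w(1) = 6. P is now [].

So w = 6 7 3 1 5 2 4.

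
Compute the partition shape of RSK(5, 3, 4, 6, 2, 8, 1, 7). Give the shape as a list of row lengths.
Row-insert each entry into an empty tableau.

After inserting 5: P = [[5]].
After inserting 3: P = [[3], [5]].
After inserting 4: P = [[3, 4], [5]].
After inserting 6: P = [[3, 4, 6], [5]].
After inserting 2: P = [[2, 4, 6], [3], [5]].
After inserting 8: P = [[2, 4, 6, 8], [3], [5]].
After inserting 1: P = [[1, 4, 6, 8], [2], [3], [5]].
After inserting 7: P = [[1, 4, 6, 7], [2, 8], [3], [5]].

The final insertion tableau P = [[1, 4, 6, 7], [2, 8], [3], [5]] has shape [4, 2, 1, 1].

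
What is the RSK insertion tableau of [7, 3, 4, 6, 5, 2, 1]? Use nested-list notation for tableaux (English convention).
Insert 7: appended to row 1. P = [[7]].
Insert 3: 3 bumps 7 from row 1; 7 starts row 2. P = [[3], [7]].
Insert 4: appended to row 1. P = [[3, 4], [7]].
Insert 6: appended to row 1. P = [[3, 4, 6], [7]].
Insert 5: 5 bumps 6 from row 1; 6 bumps 7 from row 2; 7 starts row 3. P = [[3, 4, 5], [6], [7]].
Insert 2: 2 bumps 3 from row 1; 3 bumps 6 from row 2; 6 bumps 7 from row 3; 7 starts row 4. P = [[2, 4, 5], [3], [6], [7]].
Insert 1: 1 bumps 2 from row 1; 2 bumps 3 from row 2; 3 bumps 6 from row 3; 6 bumps 7 from row 4; 7 starts row 5. P = [[1, 4, 5], [2], [3], [6], [7]].

So P = [[1, 4, 5], [2], [3], [6], [7]].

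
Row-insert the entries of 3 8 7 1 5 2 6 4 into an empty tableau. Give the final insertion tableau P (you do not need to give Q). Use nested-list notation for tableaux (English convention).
Insert 3: appended to row 1. P = [[3]].
Insert 8: appended to row 1. P = [[3, 8]].
Insert 7: 7 bumps 8 from row 1; 8 starts row 2. P = [[3, 7], [8]].
Insert 1: 1 bumps 3 from row 1; 3 bumps 8 from row 2; 8 starts row 3. P = [[1, 7], [3], [8]].
Insert 5: 5 bumps 7 from row 1; 7 appends to row 2. P = [[1, 5], [3, 7], [8]].
Insert 2: 2 bumps 5 from row 1; 5 bumps 7 from row 2; 7 bumps 8 from row 3; 8 starts row 4. P = [[1, 2], [3, 5], [7], [8]].
Insert 6: appended to row 1. P = [[1, 2, 6], [3, 5], [7], [8]].
Insert 4: 4 bumps 6 from row 1; 6 appends to row 2. P = [[1, 2, 4], [3, 5, 6], [7], [8]].

So P = [[1, 2, 4], [3, 5, 6], [7], [8]].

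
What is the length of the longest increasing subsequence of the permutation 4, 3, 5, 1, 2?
2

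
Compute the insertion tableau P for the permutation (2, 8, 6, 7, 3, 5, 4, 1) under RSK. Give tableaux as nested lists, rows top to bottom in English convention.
P = [[1, 3, 4], [2, 7], [5], [6], [8]]

Insert 2: appended to row 1. P = [[2]].
Insert 8: appended to row 1. P = [[2, 8]].
Insert 6: 6 bumps 8 from row 1; 8 starts row 2. P = [[2, 6], [8]].
Insert 7: appended to row 1. P = [[2, 6, 7], [8]].
Insert 3: 3 bumps 6 from row 1; 6 bumps 8 from row 2; 8 starts row 3. P = [[2, 3, 7], [6], [8]].
Insert 5: 5 bumps 7 from row 1; 7 appends to row 2. P = [[2, 3, 5], [6, 7], [8]].
Insert 4: 4 bumps 5 from row 1; 5 bumps 6 from row 2; 6 bumps 8 from row 3; 8 starts row 4. P = [[2, 3, 4], [5, 7], [6], [8]].
Insert 1: 1 bumps 2 from row 1; 2 bumps 5 from row 2; 5 bumps 6 from row 3; 6 bumps 8 from row 4; 8 starts row 5. P = [[1, 3, 4], [2, 7], [5], [6], [8]].

So P = [[1, 3, 4], [2, 7], [5], [6], [8]].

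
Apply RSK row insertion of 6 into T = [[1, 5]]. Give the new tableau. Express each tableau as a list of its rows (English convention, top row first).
[[1, 5, 6]]

6 is larger than every entry of row 1, so it is appended to row 1. The new tableau is [[1, 5, 6]].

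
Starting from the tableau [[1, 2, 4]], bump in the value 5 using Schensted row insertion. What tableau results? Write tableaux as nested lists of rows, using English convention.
[[1, 2, 4, 5]]

5 is larger than every entry of row 1, so it is appended to row 1. The new tableau is [[1, 2, 4, 5]].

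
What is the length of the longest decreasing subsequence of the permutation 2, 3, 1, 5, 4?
2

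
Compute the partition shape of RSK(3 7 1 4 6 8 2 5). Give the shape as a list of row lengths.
Row-insert each entry into an empty tableau.

After inserting 3: P = [[3]].
After inserting 7: P = [[3, 7]].
After inserting 1: P = [[1, 7], [3]].
After inserting 4: P = [[1, 4], [3, 7]].
After inserting 6: P = [[1, 4, 6], [3, 7]].
After inserting 8: P = [[1, 4, 6, 8], [3, 7]].
After inserting 2: P = [[1, 2, 6, 8], [3, 4], [7]].
After inserting 5: P = [[1, 2, 5, 8], [3, 4, 6], [7]].

The final insertion tableau P = [[1, 2, 5, 8], [3, 4, 6], [7]] has shape [4, 3, 1].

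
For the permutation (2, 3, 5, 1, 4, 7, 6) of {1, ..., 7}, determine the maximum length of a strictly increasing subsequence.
4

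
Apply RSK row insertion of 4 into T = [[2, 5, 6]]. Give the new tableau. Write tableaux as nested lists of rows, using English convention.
[[2, 4, 6], [5]]

In row 1, 4 replaces 5 (the leftmost entry greater than 4); 5 is bumped to row 2. 5 starts a new row 2. The new tableau is [[2, 4, 6], [5]].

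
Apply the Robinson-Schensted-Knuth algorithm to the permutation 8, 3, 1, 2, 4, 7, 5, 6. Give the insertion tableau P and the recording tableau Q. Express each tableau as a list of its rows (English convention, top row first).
P = [[1, 2, 4, 5, 6], [3, 7], [8]], Q = [[1, 4, 5, 6, 8], [2, 7], [3]]

Insert each entry of the permutation into P by Schensted row insertion, recording in Q the position of each new cell.

Insert 8: appended to row 1. P = [[8]], Q = [[1]].
Insert 3: 3 bumps 8 from row 1; 8 starts row 2. P = [[3], [8]], Q = [[1], [2]].
Insert 1: 1 bumps 3 from row 1; 3 bumps 8 from row 2; 8 starts row 3. P = [[1], [3], [8]], Q = [[1], [2], [3]].
Insert 2: appended to row 1. P = [[1, 2], [3], [8]], Q = [[1, 4], [2], [3]].
Insert 4: appended to row 1. P = [[1, 2, 4], [3], [8]], Q = [[1, 4, 5], [2], [3]].
Insert 7: appended to row 1. P = [[1, 2, 4, 7], [3], [8]], Q = [[1, 4, 5, 6], [2], [3]].
Insert 5: 5 bumps 7 from row 1; 7 appends to row 2. P = [[1, 2, 4, 5], [3, 7], [8]], Q = [[1, 4, 5, 6], [2, 7], [3]].
Insert 6: appended to row 1. P = [[1, 2, 4, 5, 6], [3, 7], [8]], Q = [[1, 4, 5, 6, 8], [2, 7], [3]].

So P = [[1, 2, 4, 5, 6], [3, 7], [8]], Q = [[1, 4, 5, 6, 8], [2, 7], [3]].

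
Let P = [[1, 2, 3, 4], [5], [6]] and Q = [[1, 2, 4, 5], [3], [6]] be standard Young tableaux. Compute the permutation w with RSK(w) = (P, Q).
Reverse the RSK construction: for i from n down to 1, find the cell of Q containing i, remove the entry at that cell from P, and reverse-bump it up through P; the value ejected from row 1 is w(i).

Step i=6: Q has 6 at row 3, column 1; remove 6 from row 3 of P and reverse-bump: 6 enters row 2 and ejects 5; 5 enters row 1 and ejects 4. So w(6) = 4. P is now [[1, 2, 3, 5], [6]].
Step i=5: Q has 5 at row 1, column 4; remove that cell from P, ejecting 5. So w(5) = 5. P is now [[1, 2, 3], [6]].
Step i=4: Q has 4 at row 1, column 3; remove that cell from P, ejecting 3. So w(4) = 3. P is now [[1, 2], [6]].
Step i=3: Q has 3 at row 2, column 1; remove 6 from row 2 of P and reverse-bump: 6 enters row 1 and ejects 2. So w(3) = 2. P is now [[1, 6]].
Step i=2: Q has 2 at row 1, column 2; remove that cell from P, ejecting 6. So w(2) = 6. P is now [[1]].
Step i=1: Q has 1 at row 1, column 1; remove that cell from P, ejecting 1. So w(1) = 1. P is now [].

So w = 1 6 2 3 5 4.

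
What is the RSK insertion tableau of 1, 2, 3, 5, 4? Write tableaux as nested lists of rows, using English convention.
Insert 1: appended to row 1. P = [[1]].
Insert 2: appended to row 1. P = [[1, 2]].
Insert 3: appended to row 1. P = [[1, 2, 3]].
Insert 5: appended to row 1. P = [[1, 2, 3, 5]].
Insert 4: 4 bumps 5 from row 1; 5 starts row 2. P = [[1, 2, 3, 4], [5]].

So P = [[1, 2, 3, 4], [5]].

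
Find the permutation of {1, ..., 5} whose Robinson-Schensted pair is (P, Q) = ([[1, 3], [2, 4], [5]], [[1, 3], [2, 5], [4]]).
5 2 4 1 3

Reverse the RSK construction: for i from n down to 1, find the cell of Q containing i, remove the entry at that cell from P, and reverse-bump it up through P; the value ejected from row 1 is w(i).

Step i=5: Q has 5 at row 2, column 2; remove 4 from row 2 of P and reverse-bump: 4 enters row 1 and ejects 3. So w(5) = 3. P is now [[1, 4], [2], [5]].
Step i=4: Q has 4 at row 3, column 1; remove 5 from row 3 of P and reverse-bump: 5 enters row 2 and ejects 2; 2 enters row 1 and ejects 1. So w(4) = 1. P is now [[2, 4], [5]].
Step i=3: Q has 3 at row 1, column 2; remove that cell from P, ejecting 4. So w(3) = 4. P is now [[2], [5]].
Step i=2: Q has 2 at row 2, column 1; remove 5 from row 2 of P and reverse-bump: 5 enters row 1 and ejects 2. So w(2) = 2. P is now [[5]].
Step i=1: Q has 1 at row 1, column 1; remove that cell from P, ejecting 5. So w(1) = 5. P is now [].

So w = 5 2 4 1 3.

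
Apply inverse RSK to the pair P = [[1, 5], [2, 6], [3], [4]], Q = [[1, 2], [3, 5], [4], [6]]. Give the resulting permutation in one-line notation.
Reverse the RSK construction: for i from n down to 1, find the cell of Q containing i, remove the entry at that cell from P, and reverse-bump it up through P; the value ejected from row 1 is w(i).

Step i=6: Q has 6 at row 4, column 1; remove 4 from row 4 of P and reverse-bump: 4 enters row 3 and ejects 3; 3 enters row 2 and ejects 2; 2 enters row 1 and ejects 1. So w(6) = 1. P is now [[2, 5], [3, 6], [4]].
Step i=5: Q has 5 at row 2, column 2; remove 6 from row 2 of P and reverse-bump: 6 enters row 1 and ejects 5. So w(5) = 5. P is now [[2, 6], [3], [4]].
Step i=4: Q has 4 at row 3, column 1; remove 4 from row 3 of P and reverse-bump: 4 enters row 2 and ejects 3; 3 enters row 1 and ejects 2. So w(4) = 2. P is now [[3, 6], [4]].
Step i=3: Q has 3 at row 2, column 1; remove 4 from row 2 of P and reverse-bump: 4 enters row 1 and ejects 3. So w(3) = 3. P is now [[4, 6]].
Step i=2: Q has 2 at row 1, column 2; remove that cell from P, ejecting 6. So w(2) = 6. P is now [[4]].
Step i=1: Q has 1 at row 1, column 1; remove that cell from P, ejecting 4. So w(1) = 4. P is now [].

So w = 4 6 3 2 5 1.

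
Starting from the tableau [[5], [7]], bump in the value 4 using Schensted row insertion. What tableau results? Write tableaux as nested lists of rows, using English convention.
In row 1, 4 replaces 5 (the leftmost entry greater than 4); 5 is bumped to row 2. In row 2, 5 replaces 7 (the leftmost entry greater than 5); 7 is bumped to row 3. 7 starts a new row 3. The new tableau is [[4], [5], [7]].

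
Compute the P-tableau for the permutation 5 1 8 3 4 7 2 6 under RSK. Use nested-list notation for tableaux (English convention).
Insert 5: appended to row 1. P = [[5]].
Insert 1: 1 bumps 5 from row 1; 5 starts row 2. P = [[1], [5]].
Insert 8: appended to row 1. P = [[1, 8], [5]].
Insert 3: 3 bumps 8 from row 1; 8 appends to row 2. P = [[1, 3], [5, 8]].
Insert 4: appended to row 1. P = [[1, 3, 4], [5, 8]].
Insert 7: appended to row 1. P = [[1, 3, 4, 7], [5, 8]].
Insert 2: 2 bumps 3 from row 1; 3 bumps 5 from row 2; 5 starts row 3. P = [[1, 2, 4, 7], [3, 8], [5]].
Insert 6: 6 bumps 7 from row 1; 7 bumps 8 from row 2; 8 appends to row 3. P = [[1, 2, 4, 6], [3, 7], [5, 8]].

So P = [[1, 2, 4, 6], [3, 7], [5, 8]].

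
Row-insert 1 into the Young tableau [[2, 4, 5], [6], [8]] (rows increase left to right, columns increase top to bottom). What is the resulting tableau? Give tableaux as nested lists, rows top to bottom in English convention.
In row 1, 1 replaces 2 (the leftmost entry greater than 1); 2 is bumped to row 2. In row 2, 2 replaces 6 (the leftmost entry greater than 2); 6 is bumped to row 3. In row 3, 6 replaces 8 (the leftmost entry greater than 6); 8 is bumped to row 4. 8 starts a new row 4. The new tableau is [[1, 4, 5], [2], [6], [8]].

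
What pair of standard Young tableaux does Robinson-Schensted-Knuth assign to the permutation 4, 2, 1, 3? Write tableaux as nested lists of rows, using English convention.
Insert each entry of the permutation into P by Schensted row insertion, recording in Q the position of each new cell.

Insert 4: appended to row 1. P = [[4]], Q = [[1]].
Insert 2: 2 bumps 4 from row 1; 4 starts row 2. P = [[2], [4]], Q = [[1], [2]].
Insert 1: 1 bumps 2 from row 1; 2 bumps 4 from row 2; 4 starts row 3. P = [[1], [2], [4]], Q = [[1], [2], [3]].
Insert 3: appended to row 1. P = [[1, 3], [2], [4]], Q = [[1, 4], [2], [3]].

So P = [[1, 3], [2], [4]], Q = [[1, 4], [2], [3]].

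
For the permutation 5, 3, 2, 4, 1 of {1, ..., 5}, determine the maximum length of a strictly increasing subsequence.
2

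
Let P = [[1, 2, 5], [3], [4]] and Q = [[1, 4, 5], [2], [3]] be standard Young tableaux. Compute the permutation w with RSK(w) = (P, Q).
4 3 1 2 5

Reverse RSK: for i = n, n-1, ..., 1, locate i in Q, remove the corresponding corner cell from P, and reverse-bump its entry up through P; the value ejected from row 1 is w(i).

So w = 4 3 1 2 5.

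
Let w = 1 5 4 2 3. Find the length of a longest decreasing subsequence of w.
3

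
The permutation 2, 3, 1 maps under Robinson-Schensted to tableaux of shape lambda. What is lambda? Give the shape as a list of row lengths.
[2, 1]

RSK row insertion gives P = [[1, 3], [2]], which has shape [2, 1].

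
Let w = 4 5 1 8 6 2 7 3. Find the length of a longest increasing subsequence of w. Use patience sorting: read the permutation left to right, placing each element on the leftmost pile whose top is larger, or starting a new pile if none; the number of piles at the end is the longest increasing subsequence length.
4: new pile. tops = [4]
5: new pile. tops = [4, 5]
1: onto pile 1 (replacing 4). tops = [1, 5]
8: new pile. tops = [1, 5, 8]
6: onto pile 3 (replacing 8). tops = [1, 5, 6]
2: onto pile 2 (replacing 5). tops = [1, 2, 6]
7: new pile. tops = [1, 2, 6, 7]
3: onto pile 3 (replacing 6). tops = [1, 2, 3, 7]

4 piles, so the longest increasing subsequence has length 4.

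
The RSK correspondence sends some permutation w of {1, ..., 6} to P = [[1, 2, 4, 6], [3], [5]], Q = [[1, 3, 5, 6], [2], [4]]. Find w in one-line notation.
Reverse the RSK construction: for i from n down to 1, find the cell of Q containing i, remove the entry at that cell from P, and reverse-bump it up through P; the value ejected from row 1 is w(i).

Step i=6: Q has 6 at row 1, column 4; remove that cell from P, ejecting 6. So w(6) = 6. P is now [[1, 2, 4], [3], [5]].
Step i=5: Q has 5 at row 1, column 3; remove that cell from P, ejecting 4. So w(5) = 4. P is now [[1, 2], [3], [5]].
Step i=4: Q has 4 at row 3, column 1; remove 5 from row 3 of P and reverse-bump: 5 enters row 2 and ejects 3; 3 enters row 1 and ejects 2. So w(4) = 2. P is now [[1, 3], [5]].
Step i=3: Q has 3 at row 1, column 2; remove that cell from P, ejecting 3. So w(3) = 3. P is now [[1], [5]].
Step i=2: Q has 2 at row 2, column 1; remove 5 from row 2 of P and reverse-bump: 5 enters row 1 and ejects 1. So w(2) = 1. P is now [[5]].
Step i=1: Q has 1 at row 1, column 1; remove that cell from P, ejecting 5. So w(1) = 5. P is now [].

So w = 5 1 3 2 4 6.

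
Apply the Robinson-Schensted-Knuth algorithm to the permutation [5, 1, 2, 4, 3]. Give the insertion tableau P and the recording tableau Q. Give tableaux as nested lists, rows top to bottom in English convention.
P = [[1, 2, 3], [4], [5]], Q = [[1, 3, 4], [2], [5]]

Insert each entry of the permutation into P by Schensted row insertion, recording in Q the position of each new cell.

Insert 5: appended to row 1. P = [[5]].
Insert 1: 1 bumps 5 from row 1; 5 starts row 2. P = [[1], [5]].
Insert 2: appended to row 1. P = [[1, 2], [5]].
Insert 4: appended to row 1. P = [[1, 2, 4], [5]].
Insert 3: 3 bumps 4 from row 1; 4 bumps 5 from row 2; 5 starts row 3. P = [[1, 2, 3], [4], [5]].

So P = [[1, 2, 3], [4], [5]], Q = [[1, 3, 4], [2], [5]].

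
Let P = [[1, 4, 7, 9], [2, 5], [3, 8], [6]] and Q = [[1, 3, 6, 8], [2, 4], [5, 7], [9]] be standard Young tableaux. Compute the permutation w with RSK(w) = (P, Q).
Reverse the RSK construction: for i from n down to 1, find the cell of Q containing i, remove the entry at that cell from P, and reverse-bump it up through P; the value ejected from row 1 is w(i).

Step i=9: Q has 9 at row 4, column 1; remove 6 from row 4 of P and reverse-bump: 6 enters row 3 and ejects 3; 3 enters row 2 and ejects 2; 2 enters row 1 and ejects 1. So w(9) = 1. P is now [[2, 4, 7, 9], [3, 5], [6, 8]].
Step i=8: Q has 8 at row 1, column 4; remove that cell from P, ejecting 9. So w(8) = 9. P is now [[2, 4, 7], [3, 5], [6, 8]].
Step i=7: Q has 7 at row 3, column 2; remove 8 from row 3 of P and reverse-bump: 8 enters row 2 and ejects 5; 5 enters row 1 and ejects 4. So w(7) = 4. P is now [[2, 5, 7], [3, 8], [6]].
Step i=6: Q has 6 at row 1, column 3; remove that cell from P, ejecting 7. So w(6) = 7. P is now [[2, 5], [3, 8], [6]].
Step i=5: Q has 5 at row 3, column 1; remove 6 from row 3 of P and reverse-bump: 6 enters row 2 and ejects 3; 3 enters row 1 and ejects 2. So w(5) = 2. P is now [[3, 5], [6, 8]].
Step i=4: Q has 4 at row 2, column 2; remove 8 from row 2 of P and reverse-bump: 8 enters row 1 and ejects 5. So w(4) = 5. P is now [[3, 8], [6]].
Step i=3: Q has 3 at row 1, column 2; remove that cell from P, ejecting 8. So w(3) = 8. P is now [[3], [6]].
Step i=2: Q has 2 at row 2, column 1; remove 6 from row 2 of P and reverse-bump: 6 enters row 1 and ejects 3. So w(2) = 3. P is now [[6]].
Step i=1: Q has 1 at row 1, column 1; remove that cell from P, ejecting 6. So w(1) = 6. P is now [].

So w = 6 3 8 5 2 7 4 9 1.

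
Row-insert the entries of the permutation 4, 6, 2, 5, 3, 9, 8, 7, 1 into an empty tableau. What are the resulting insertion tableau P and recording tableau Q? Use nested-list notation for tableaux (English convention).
Insert each entry of the permutation into P by Schensted row insertion, recording in Q the position of each new cell.

After inserting 4: P = [[4]].
After inserting 6: P = [[4, 6]].
After inserting 2: P = [[2, 6], [4]].
After inserting 5: P = [[2, 5], [4, 6]].
After inserting 3: P = [[2, 3], [4, 5], [6]].
After inserting 9: P = [[2, 3, 9], [4, 5], [6]].
After inserting 8: P = [[2, 3, 8], [4, 5, 9], [6]].
After inserting 7: P = [[2, 3, 7], [4, 5, 8], [6, 9]].
After inserting 1: P = [[1, 3, 7], [2, 5, 8], [4, 9], [6]].

So P = [[1, 3, 7], [2, 5, 8], [4, 9], [6]], Q = [[1, 2, 6], [3, 4, 7], [5, 8], [9]].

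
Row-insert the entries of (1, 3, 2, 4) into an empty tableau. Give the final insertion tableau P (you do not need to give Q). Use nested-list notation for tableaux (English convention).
P = [[1, 2, 4], [3]]

Insert 1: appended to row 1. P = [[1]].
Insert 3: appended to row 1. P = [[1, 3]].
Insert 2: 2 bumps 3 from row 1; 3 starts row 2. P = [[1, 2], [3]].
Insert 4: appended to row 1. P = [[1, 2, 4], [3]].

So P = [[1, 2, 4], [3]].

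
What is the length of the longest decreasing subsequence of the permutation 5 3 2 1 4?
4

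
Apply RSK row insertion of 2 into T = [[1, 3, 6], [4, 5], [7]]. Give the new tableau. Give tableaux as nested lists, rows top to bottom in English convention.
[[1, 2, 6], [3, 5], [4], [7]]

In row 1, 2 replaces 3 (the leftmost entry greater than 2); 3 is bumped to row 2. In row 2, 3 replaces 4 (the leftmost entry greater than 3); 4 is bumped to row 3. In row 3, 4 replaces 7 (the leftmost entry greater than 4); 7 is bumped to row 4. 7 starts a new row 4. The new tableau is [[1, 2, 6], [3, 5], [4], [7]].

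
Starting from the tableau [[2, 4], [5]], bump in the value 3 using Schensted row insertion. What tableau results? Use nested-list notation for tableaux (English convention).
In row 1, 3 replaces 4 (the leftmost entry greater than 3); 4 is bumped to row 2. In row 2, 4 replaces 5 (the leftmost entry greater than 4); 5 is bumped to row 3. 5 starts a new row 3. The new tableau is [[2, 3], [4], [5]].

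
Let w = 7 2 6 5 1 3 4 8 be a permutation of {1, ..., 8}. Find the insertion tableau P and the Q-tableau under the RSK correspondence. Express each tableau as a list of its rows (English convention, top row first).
P = [[1, 3, 4, 8], [2, 5], [6], [7]], Q = [[1, 3, 7, 8], [2, 6], [4], [5]]

Insert each entry of the permutation into P by Schensted row insertion, recording in Q the position of each new cell.

Insert 7: appended to row 1. P = [[7]], Q = [[1]].
Insert 2: 2 bumps 7 from row 1; 7 starts row 2. P = [[2], [7]], Q = [[1], [2]].
Insert 6: appended to row 1. P = [[2, 6], [7]], Q = [[1, 3], [2]].
Insert 5: 5 bumps 6 from row 1; 6 bumps 7 from row 2; 7 starts row 3. P = [[2, 5], [6], [7]], Q = [[1, 3], [2], [4]].
Insert 1: 1 bumps 2 from row 1; 2 bumps 6 from row 2; 6 bumps 7 from row 3; 7 starts row 4. P = [[1, 5], [2], [6], [7]], Q = [[1, 3], [2], [4], [5]].
Insert 3: 3 bumps 5 from row 1; 5 appends to row 2. P = [[1, 3], [2, 5], [6], [7]], Q = [[1, 3], [2, 6], [4], [5]].
Insert 4: appended to row 1. P = [[1, 3, 4], [2, 5], [6], [7]], Q = [[1, 3, 7], [2, 6], [4], [5]].
Insert 8: appended to row 1. P = [[1, 3, 4, 8], [2, 5], [6], [7]], Q = [[1, 3, 7, 8], [2, 6], [4], [5]].

So P = [[1, 3, 4, 8], [2, 5], [6], [7]], Q = [[1, 3, 7, 8], [2, 6], [4], [5]].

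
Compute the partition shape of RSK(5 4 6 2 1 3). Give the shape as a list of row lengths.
[2, 2, 1, 1]

Row-insert each entry into an empty tableau.

After inserting 5: P = [[5]].
After inserting 4: P = [[4], [5]].
After inserting 6: P = [[4, 6], [5]].
After inserting 2: P = [[2, 6], [4], [5]].
After inserting 1: P = [[1, 6], [2], [4], [5]].
After inserting 3: P = [[1, 3], [2, 6], [4], [5]].

The final insertion tableau P = [[1, 3], [2, 6], [4], [5]] has shape [2, 2, 1, 1].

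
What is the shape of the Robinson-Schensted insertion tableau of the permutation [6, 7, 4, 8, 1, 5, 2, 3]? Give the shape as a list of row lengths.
[3, 3, 2]

RSK row insertion gives P = [[1, 2, 3], [4, 5, 8], [6, 7]], which has shape [3, 3, 2].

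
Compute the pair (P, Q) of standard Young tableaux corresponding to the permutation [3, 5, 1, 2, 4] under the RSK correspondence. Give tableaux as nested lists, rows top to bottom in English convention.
Insert each entry of the permutation into P by Schensted row insertion, recording in Q the position of each new cell.

After inserting 3: P = [[3]].
After inserting 5: P = [[3, 5]].
After inserting 1: P = [[1, 5], [3]].
After inserting 2: P = [[1, 2], [3, 5]].
After inserting 4: P = [[1, 2, 4], [3, 5]].

So P = [[1, 2, 4], [3, 5]], Q = [[1, 2, 5], [3, 4]].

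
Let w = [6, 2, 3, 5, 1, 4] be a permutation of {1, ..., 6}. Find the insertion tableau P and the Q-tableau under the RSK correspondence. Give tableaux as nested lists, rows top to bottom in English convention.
P = [[1, 3, 4], [2, 5], [6]], Q = [[1, 3, 4], [2, 6], [5]]

Insert each entry of the permutation into P by Schensted row insertion, recording in Q the position of each new cell.

After inserting 6: P = [[6]].
After inserting 2: P = [[2], [6]].
After inserting 3: P = [[2, 3], [6]].
After inserting 5: P = [[2, 3, 5], [6]].
After inserting 1: P = [[1, 3, 5], [2], [6]].
After inserting 4: P = [[1, 3, 4], [2, 5], [6]].

So P = [[1, 3, 4], [2, 5], [6]], Q = [[1, 3, 4], [2, 6], [5]].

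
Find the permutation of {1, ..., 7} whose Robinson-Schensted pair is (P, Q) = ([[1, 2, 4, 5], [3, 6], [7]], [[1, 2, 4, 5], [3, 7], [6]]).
Reverse RSK: for i = n, n-1, ..., 1, locate i in Q, remove the corresponding corner cell from P, and reverse-bump its entry up through P; the value ejected from row 1 is w(i).

So w = 1 7 3 4 6 2 5.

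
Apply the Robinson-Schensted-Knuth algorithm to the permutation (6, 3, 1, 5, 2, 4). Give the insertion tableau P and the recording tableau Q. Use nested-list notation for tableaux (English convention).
P = [[1, 2, 4], [3, 5], [6]], Q = [[1, 4, 6], [2, 5], [3]]

Insert each entry of the permutation into P by Schensted row insertion, recording in Q the position of each new cell.

Insert 6: appended to row 1. P = [[6]].
Insert 3: 3 bumps 6 from row 1; 6 starts row 2. P = [[3], [6]].
Insert 1: 1 bumps 3 from row 1; 3 bumps 6 from row 2; 6 starts row 3. P = [[1], [3], [6]].
Insert 5: appended to row 1. P = [[1, 5], [3], [6]].
Insert 2: 2 bumps 5 from row 1; 5 appends to row 2. P = [[1, 2], [3, 5], [6]].
Insert 4: appended to row 1. P = [[1, 2, 4], [3, 5], [6]].

So P = [[1, 2, 4], [3, 5], [6]], Q = [[1, 4, 6], [2, 5], [3]].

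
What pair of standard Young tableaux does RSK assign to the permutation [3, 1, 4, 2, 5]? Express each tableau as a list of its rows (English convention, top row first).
Insert each entry of the permutation into P by Schensted row insertion, recording in Q the position of each new cell.

Insert 3: appended to row 1. P = [[3]].
Insert 1: 1 bumps 3 from row 1; 3 starts row 2. P = [[1], [3]].
Insert 4: appended to row 1. P = [[1, 4], [3]].
Insert 2: 2 bumps 4 from row 1; 4 appends to row 2. P = [[1, 2], [3, 4]].
Insert 5: appended to row 1. P = [[1, 2, 5], [3, 4]].

So P = [[1, 2, 5], [3, 4]], Q = [[1, 3, 5], [2, 4]].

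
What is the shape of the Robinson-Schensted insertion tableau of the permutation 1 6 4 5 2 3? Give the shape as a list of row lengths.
Row-insert each entry into an empty tableau.

After inserting 1: P = [[1]].
After inserting 6: P = [[1, 6]].
After inserting 4: P = [[1, 4], [6]].
After inserting 5: P = [[1, 4, 5], [6]].
After inserting 2: P = [[1, 2, 5], [4], [6]].
After inserting 3: P = [[1, 2, 3], [4, 5], [6]].

The final insertion tableau P = [[1, 2, 3], [4, 5], [6]] has shape [3, 2, 1].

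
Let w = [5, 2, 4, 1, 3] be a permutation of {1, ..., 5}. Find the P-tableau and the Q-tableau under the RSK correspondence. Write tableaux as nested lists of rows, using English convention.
P = [[1, 3], [2, 4], [5]], Q = [[1, 3], [2, 5], [4]]

Insert each entry of the permutation into P by Schensted row insertion, recording in Q the position of each new cell.

After inserting 5: P = [[5]].
After inserting 2: P = [[2], [5]].
After inserting 4: P = [[2, 4], [5]].
After inserting 1: P = [[1, 4], [2], [5]].
After inserting 3: P = [[1, 3], [2, 4], [5]].

So P = [[1, 3], [2, 4], [5]], Q = [[1, 3], [2, 5], [4]].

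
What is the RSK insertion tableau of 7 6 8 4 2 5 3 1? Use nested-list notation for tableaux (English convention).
After inserting 7: P = [[7]].
After inserting 6: P = [[6], [7]].
After inserting 8: P = [[6, 8], [7]].
After inserting 4: P = [[4, 8], [6], [7]].
After inserting 2: P = [[2, 8], [4], [6], [7]].
After inserting 5: P = [[2, 5], [4, 8], [6], [7]].
After inserting 3: P = [[2, 3], [4, 5], [6, 8], [7]].
After inserting 1: P = [[1, 3], [2, 5], [4, 8], [6], [7]].

So P = [[1, 3], [2, 5], [4, 8], [6], [7]].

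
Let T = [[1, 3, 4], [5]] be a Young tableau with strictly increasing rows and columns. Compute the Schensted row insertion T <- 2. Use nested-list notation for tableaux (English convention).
In row 1, 2 replaces 3 (the leftmost entry greater than 2); 3 is bumped to row 2. In row 2, 3 replaces 5 (the leftmost entry greater than 3); 5 is bumped to row 3. 5 starts a new row 3. The new tableau is [[1, 2, 4], [3], [5]].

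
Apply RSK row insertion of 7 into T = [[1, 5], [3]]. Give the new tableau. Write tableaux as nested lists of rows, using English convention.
7 is larger than every entry of row 1, so it is appended to row 1. The new tableau is [[1, 5, 7], [3]].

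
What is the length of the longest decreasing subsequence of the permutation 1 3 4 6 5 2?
3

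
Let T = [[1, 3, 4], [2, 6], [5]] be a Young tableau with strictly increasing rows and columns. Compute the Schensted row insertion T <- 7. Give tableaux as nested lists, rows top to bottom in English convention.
7 is larger than every entry of row 1, so it is appended to row 1. The new tableau is [[1, 3, 4, 7], [2, 6], [5]].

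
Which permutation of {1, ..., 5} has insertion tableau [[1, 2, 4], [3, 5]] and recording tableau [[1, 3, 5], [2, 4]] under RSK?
3 1 5 2 4

Reverse the RSK construction: for i from n down to 1, find the cell of Q containing i, remove the entry at that cell from P, and reverse-bump it up through P; the value ejected from row 1 is w(i).

Step i=5: Q has 5 at row 1, column 3; remove that cell from P, ejecting 4. So w(5) = 4. P is now [[1, 2], [3, 5]].
Step i=4: Q has 4 at row 2, column 2; remove 5 from row 2 of P and reverse-bump: 5 enters row 1 and ejects 2. So w(4) = 2. P is now [[1, 5], [3]].
Step i=3: Q has 3 at row 1, column 2; remove that cell from P, ejecting 5. So w(3) = 5. P is now [[1], [3]].
Step i=2: Q has 2 at row 2, column 1; remove 3 from row 2 of P and reverse-bump: 3 enters row 1 and ejects 1. So w(2) = 1. P is now [[3]].
Step i=1: Q has 1 at row 1, column 1; remove that cell from P, ejecting 3. So w(1) = 3. P is now [].

So w = 3 1 5 2 4.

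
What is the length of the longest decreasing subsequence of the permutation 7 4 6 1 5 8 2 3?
4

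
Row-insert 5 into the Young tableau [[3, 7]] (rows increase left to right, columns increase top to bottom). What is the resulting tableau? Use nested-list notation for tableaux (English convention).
[[3, 5], [7]]

In row 1, 5 replaces 7 (the leftmost entry greater than 5); 7 is bumped to row 2. 7 starts a new row 2. The new tableau is [[3, 5], [7]].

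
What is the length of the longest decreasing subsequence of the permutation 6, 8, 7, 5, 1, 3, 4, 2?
5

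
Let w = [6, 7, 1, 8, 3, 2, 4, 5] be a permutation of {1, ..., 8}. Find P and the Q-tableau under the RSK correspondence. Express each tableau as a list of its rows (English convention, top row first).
P = [[1, 2, 4, 5], [3, 7, 8], [6]], Q = [[1, 2, 4, 8], [3, 5, 7], [6]]

Insert each entry of the permutation into P by Schensted row insertion, recording in Q the position of each new cell.

Insert 6: appended to row 1. P = [[6]], Q = [[1]].
Insert 7: appended to row 1. P = [[6, 7]], Q = [[1, 2]].
Insert 1: 1 bumps 6 from row 1; 6 starts row 2. P = [[1, 7], [6]], Q = [[1, 2], [3]].
Insert 8: appended to row 1. P = [[1, 7, 8], [6]], Q = [[1, 2, 4], [3]].
Insert 3: 3 bumps 7 from row 1; 7 appends to row 2. P = [[1, 3, 8], [6, 7]], Q = [[1, 2, 4], [3, 5]].
Insert 2: 2 bumps 3 from row 1; 3 bumps 6 from row 2; 6 starts row 3. P = [[1, 2, 8], [3, 7], [6]], Q = [[1, 2, 4], [3, 5], [6]].
Insert 4: 4 bumps 8 from row 1; 8 appends to row 2. P = [[1, 2, 4], [3, 7, 8], [6]], Q = [[1, 2, 4], [3, 5, 7], [6]].
Insert 5: appended to row 1. P = [[1, 2, 4, 5], [3, 7, 8], [6]], Q = [[1, 2, 4, 8], [3, 5, 7], [6]].

So P = [[1, 2, 4, 5], [3, 7, 8], [6]], Q = [[1, 2, 4, 8], [3, 5, 7], [6]].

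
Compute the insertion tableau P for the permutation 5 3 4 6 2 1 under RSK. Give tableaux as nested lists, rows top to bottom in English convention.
Insert 5: appended to row 1. P = [[5]].
Insert 3: 3 bumps 5 from row 1; 5 starts row 2. P = [[3], [5]].
Insert 4: appended to row 1. P = [[3, 4], [5]].
Insert 6: appended to row 1. P = [[3, 4, 6], [5]].
Insert 2: 2 bumps 3 from row 1; 3 bumps 5 from row 2; 5 starts row 3. P = [[2, 4, 6], [3], [5]].
Insert 1: 1 bumps 2 from row 1; 2 bumps 3 from row 2; 3 bumps 5 from row 3; 5 starts row 4. P = [[1, 4, 6], [2], [3], [5]].

So P = [[1, 4, 6], [2], [3], [5]].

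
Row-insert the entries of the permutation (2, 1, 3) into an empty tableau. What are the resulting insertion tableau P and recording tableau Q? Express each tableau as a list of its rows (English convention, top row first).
P = [[1, 3], [2]], Q = [[1, 3], [2]]

Insert each entry of the permutation into P by Schensted row insertion, recording in Q the position of each new cell.

Insert 2: appended to row 1. P = [[2]], Q = [[1]].
Insert 1: 1 bumps 2 from row 1; 2 starts row 2. P = [[1], [2]], Q = [[1], [2]].
Insert 3: appended to row 1. P = [[1, 3], [2]], Q = [[1, 3], [2]].

So P = [[1, 3], [2]], Q = [[1, 3], [2]].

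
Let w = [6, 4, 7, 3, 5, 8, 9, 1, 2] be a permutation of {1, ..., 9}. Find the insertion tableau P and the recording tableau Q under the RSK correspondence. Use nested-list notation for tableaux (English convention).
Insert each entry of the permutation into P by Schensted row insertion, recording in Q the position of each new cell.

After inserting 6: P = [[6]].
After inserting 4: P = [[4], [6]].
After inserting 7: P = [[4, 7], [6]].
After inserting 3: P = [[3, 7], [4], [6]].
After inserting 5: P = [[3, 5], [4, 7], [6]].
After inserting 8: P = [[3, 5, 8], [4, 7], [6]].
After inserting 9: P = [[3, 5, 8, 9], [4, 7], [6]].
After inserting 1: P = [[1, 5, 8, 9], [3, 7], [4], [6]].
After inserting 2: P = [[1, 2, 8, 9], [3, 5], [4, 7], [6]].

So P = [[1, 2, 8, 9], [3, 5], [4, 7], [6]], Q = [[1, 3, 6, 7], [2, 5], [4, 9], [8]].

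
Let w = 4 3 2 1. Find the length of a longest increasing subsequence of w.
1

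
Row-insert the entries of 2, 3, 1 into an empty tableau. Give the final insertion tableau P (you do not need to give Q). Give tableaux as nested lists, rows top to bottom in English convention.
Insert 2: appended to row 1. P = [[2]].
Insert 3: appended to row 1. P = [[2, 3]].
Insert 1: 1 bumps 2 from row 1; 2 starts row 2. P = [[1, 3], [2]].

So P = [[1, 3], [2]].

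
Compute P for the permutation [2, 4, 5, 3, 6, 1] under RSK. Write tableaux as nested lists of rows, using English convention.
Insert 2: appended to row 1. P = [[2]].
Insert 4: appended to row 1. P = [[2, 4]].
Insert 5: appended to row 1. P = [[2, 4, 5]].
Insert 3: 3 bumps 4 from row 1; 4 starts row 2. P = [[2, 3, 5], [4]].
Insert 6: appended to row 1. P = [[2, 3, 5, 6], [4]].
Insert 1: 1 bumps 2 from row 1; 2 bumps 4 from row 2; 4 starts row 3. P = [[1, 3, 5, 6], [2], [4]].

So P = [[1, 3, 5, 6], [2], [4]].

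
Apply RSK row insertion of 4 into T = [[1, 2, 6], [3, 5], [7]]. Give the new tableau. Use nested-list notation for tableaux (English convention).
[[1, 2, 4], [3, 5, 6], [7]]

In row 1, 4 replaces 6 (the leftmost entry greater than 4); 6 is bumped to row 2. 6 is appended to row 2. The new tableau is [[1, 2, 4], [3, 5, 6], [7]].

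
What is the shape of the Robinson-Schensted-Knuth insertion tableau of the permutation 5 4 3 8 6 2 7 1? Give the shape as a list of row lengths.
[3, 2, 1, 1, 1]

Row-insert each entry into an empty tableau.

After inserting 5: P = [[5]].
After inserting 4: P = [[4], [5]].
After inserting 3: P = [[3], [4], [5]].
After inserting 8: P = [[3, 8], [4], [5]].
After inserting 6: P = [[3, 6], [4, 8], [5]].
After inserting 2: P = [[2, 6], [3, 8], [4], [5]].
After inserting 7: P = [[2, 6, 7], [3, 8], [4], [5]].
After inserting 1: P = [[1, 6, 7], [2, 8], [3], [4], [5]].

The final insertion tableau P = [[1, 6, 7], [2, 8], [3], [4], [5]] has shape [3, 2, 1, 1, 1].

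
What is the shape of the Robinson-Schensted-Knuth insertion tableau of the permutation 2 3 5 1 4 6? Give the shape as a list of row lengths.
[4, 2]

RSK row insertion gives P = [[1, 3, 4, 6], [2, 5]], which has shape [4, 2].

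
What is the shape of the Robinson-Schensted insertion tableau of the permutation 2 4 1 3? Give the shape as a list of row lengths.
[2, 2]

RSK row insertion gives P = [[1, 3], [2, 4]], which has shape [2, 2].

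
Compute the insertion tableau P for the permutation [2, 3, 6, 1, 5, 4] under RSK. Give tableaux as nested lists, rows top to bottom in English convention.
Insert 2: appended to row 1. P = [[2]].
Insert 3: appended to row 1. P = [[2, 3]].
Insert 6: appended to row 1. P = [[2, 3, 6]].
Insert 1: 1 bumps 2 from row 1; 2 starts row 2. P = [[1, 3, 6], [2]].
Insert 5: 5 bumps 6 from row 1; 6 appends to row 2. P = [[1, 3, 5], [2, 6]].
Insert 4: 4 bumps 5 from row 1; 5 bumps 6 from row 2; 6 starts row 3. P = [[1, 3, 4], [2, 5], [6]].

So P = [[1, 3, 4], [2, 5], [6]].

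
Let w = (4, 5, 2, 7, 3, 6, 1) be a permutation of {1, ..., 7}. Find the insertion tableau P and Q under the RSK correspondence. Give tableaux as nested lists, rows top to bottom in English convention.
P = [[1, 3, 6], [2, 5, 7], [4]], Q = [[1, 2, 4], [3, 5, 6], [7]]

Insert each entry of the permutation into P by Schensted row insertion, recording in Q the position of each new cell.

After inserting 4: P = [[4]].
After inserting 5: P = [[4, 5]].
After inserting 2: P = [[2, 5], [4]].
After inserting 7: P = [[2, 5, 7], [4]].
After inserting 3: P = [[2, 3, 7], [4, 5]].
After inserting 6: P = [[2, 3, 6], [4, 5, 7]].
After inserting 1: P = [[1, 3, 6], [2, 5, 7], [4]].

So P = [[1, 3, 6], [2, 5, 7], [4]], Q = [[1, 2, 4], [3, 5, 6], [7]].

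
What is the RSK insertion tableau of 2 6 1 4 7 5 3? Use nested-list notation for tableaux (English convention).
Insert 2: appended to row 1. P = [[2]].
Insert 6: appended to row 1. P = [[2, 6]].
Insert 1: 1 bumps 2 from row 1; 2 starts row 2. P = [[1, 6], [2]].
Insert 4: 4 bumps 6 from row 1; 6 appends to row 2. P = [[1, 4], [2, 6]].
Insert 7: appended to row 1. P = [[1, 4, 7], [2, 6]].
Insert 5: 5 bumps 7 from row 1; 7 appends to row 2. P = [[1, 4, 5], [2, 6, 7]].
Insert 3: 3 bumps 4 from row 1; 4 bumps 6 from row 2; 6 starts row 3. P = [[1, 3, 5], [2, 4, 7], [6]].

So P = [[1, 3, 5], [2, 4, 7], [6]].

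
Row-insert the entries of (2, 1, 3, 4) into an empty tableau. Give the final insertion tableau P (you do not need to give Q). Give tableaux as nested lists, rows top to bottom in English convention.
P = [[1, 3, 4], [2]]

Insert 2: appended to row 1. P = [[2]].
Insert 1: 1 bumps 2 from row 1; 2 starts row 2. P = [[1], [2]].
Insert 3: appended to row 1. P = [[1, 3], [2]].
Insert 4: appended to row 1. P = [[1, 3, 4], [2]].

So P = [[1, 3, 4], [2]].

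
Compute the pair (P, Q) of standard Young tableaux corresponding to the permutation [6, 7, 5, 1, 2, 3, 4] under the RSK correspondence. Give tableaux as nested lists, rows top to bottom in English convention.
Insert each entry of the permutation into P by Schensted row insertion, recording in Q the position of each new cell.

Insert 6: appended to row 1. P = [[6]], Q = [[1]].
Insert 7: appended to row 1. P = [[6, 7]], Q = [[1, 2]].
Insert 5: 5 bumps 6 from row 1; 6 starts row 2. P = [[5, 7], [6]], Q = [[1, 2], [3]].
Insert 1: 1 bumps 5 from row 1; 5 bumps 6 from row 2; 6 starts row 3. P = [[1, 7], [5], [6]], Q = [[1, 2], [3], [4]].
Insert 2: 2 bumps 7 from row 1; 7 appends to row 2. P = [[1, 2], [5, 7], [6]], Q = [[1, 2], [3, 5], [4]].
Insert 3: appended to row 1. P = [[1, 2, 3], [5, 7], [6]], Q = [[1, 2, 6], [3, 5], [4]].
Insert 4: appended to row 1. P = [[1, 2, 3, 4], [5, 7], [6]], Q = [[1, 2, 6, 7], [3, 5], [4]].

So P = [[1, 2, 3, 4], [5, 7], [6]], Q = [[1, 2, 6, 7], [3, 5], [4]].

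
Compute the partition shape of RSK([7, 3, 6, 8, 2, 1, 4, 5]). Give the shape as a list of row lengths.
Row-insert each entry into an empty tableau.

After inserting 7: P = [[7]].
After inserting 3: P = [[3], [7]].
After inserting 6: P = [[3, 6], [7]].
After inserting 8: P = [[3, 6, 8], [7]].
After inserting 2: P = [[2, 6, 8], [3], [7]].
After inserting 1: P = [[1, 6, 8], [2], [3], [7]].
After inserting 4: P = [[1, 4, 8], [2, 6], [3], [7]].
After inserting 5: P = [[1, 4, 5], [2, 6, 8], [3], [7]].

The final insertion tableau P = [[1, 4, 5], [2, 6, 8], [3], [7]] has shape [3, 3, 1, 1].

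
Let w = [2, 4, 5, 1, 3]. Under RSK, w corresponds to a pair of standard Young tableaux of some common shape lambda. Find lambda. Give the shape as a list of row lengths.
[3, 2]

Row-insert each entry into an empty tableau.

After inserting 2: P = [[2]].
After inserting 4: P = [[2, 4]].
After inserting 5: P = [[2, 4, 5]].
After inserting 1: P = [[1, 4, 5], [2]].
After inserting 3: P = [[1, 3, 5], [2, 4]].

The final insertion tableau P = [[1, 3, 5], [2, 4]] has shape [3, 2].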